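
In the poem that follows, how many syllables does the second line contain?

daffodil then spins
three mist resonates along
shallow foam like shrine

The second line: three(1) + mist(1) + resonates(3) + along(2) = 7

7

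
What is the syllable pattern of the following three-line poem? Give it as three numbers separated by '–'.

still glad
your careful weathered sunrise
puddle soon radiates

Line 1: "still glad": 1+1 = 2
Line 2: "your careful weathered sunrise": 1+2+2+2 = 7
Line 3: "puddle soon radiates": 2+1+3 = 6

2–7–6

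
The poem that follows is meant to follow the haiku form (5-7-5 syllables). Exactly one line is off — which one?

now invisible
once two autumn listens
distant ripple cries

Line 1: "now invisible": 1+4 = 5 ✓
Line 2: "once two autumn listens": 1+1+2+2 = 6 (expected 7)
Line 3: "distant ripple cries": 2+2+1 = 5 ✓

Line 2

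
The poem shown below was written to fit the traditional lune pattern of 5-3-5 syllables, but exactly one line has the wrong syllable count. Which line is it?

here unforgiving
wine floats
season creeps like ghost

Line 2

Line 1: "here unforgiving": 1+4 = 5 ✓
Line 2: "wine floats": 1+1 = 2 (expected 3)
Line 3: "season creeps like ghost": 2+1+1+1 = 5 ✓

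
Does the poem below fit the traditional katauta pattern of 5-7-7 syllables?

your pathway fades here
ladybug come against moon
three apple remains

Line 1: your (1), pathway (2), fades (1), here (1) → 5 ✓
Line 2: ladybug (3), come (1), against (2), moon (1) → 7 ✓
Line 3: three (1), apple (2), remains (2) → 5 (expected 7)

No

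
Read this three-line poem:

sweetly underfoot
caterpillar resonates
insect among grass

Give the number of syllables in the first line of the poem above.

5

The first line: sweetly(2) + underfoot(3) = 5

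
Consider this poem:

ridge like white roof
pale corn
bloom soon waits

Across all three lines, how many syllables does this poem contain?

Line 1: "ridge like white roof": 1+1+1+1 = 4
Line 2: "pale corn": 1+1 = 2
Line 3: "bloom soon waits": 1+1+1 = 3
Total: 4 + 2 + 3 = 9

9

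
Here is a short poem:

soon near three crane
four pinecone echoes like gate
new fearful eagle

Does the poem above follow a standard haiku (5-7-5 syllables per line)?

No

Line 1: "soon near three crane": 1+1+1+1 = 4 (expected 5)
Line 2: "four pinecone echoes like gate": 1+2+2+1+1 = 7 ✓
Line 3: "new fearful eagle": 1+2+2 = 5 ✓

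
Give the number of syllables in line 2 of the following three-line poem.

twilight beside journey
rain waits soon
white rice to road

Line 2: "rain waits soon": 1+1+1 = 3

3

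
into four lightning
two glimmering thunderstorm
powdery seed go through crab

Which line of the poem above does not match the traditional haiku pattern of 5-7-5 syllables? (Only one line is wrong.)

Line 3

Line 1: "into four lightning": 2+1+2 = 5 ✓
Line 2: "two glimmering thunderstorm": 1+3+3 = 7 ✓
Line 3: "powdery seed go through crab": 3+1+1+1+1 = 7 (expected 5)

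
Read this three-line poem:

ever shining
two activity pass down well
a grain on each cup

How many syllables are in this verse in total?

Line 1: "ever shining": 2+2 = 4
Line 2: "two activity pass down well": 1+4+1+1+1 = 8
Line 3: "a grain on each cup": 1+1+1+1+1 = 5
Total: 4 + 8 + 5 = 17

17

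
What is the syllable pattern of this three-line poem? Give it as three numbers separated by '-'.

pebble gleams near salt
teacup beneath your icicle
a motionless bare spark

5-8-6

Line 1: pebble(2) + gleams(1) + near(1) + salt(1) = 5
Line 2: teacup(2) + beneath(2) + your(1) + icicle(3) = 8
Line 3: a(1) + motionless(3) + bare(1) + spark(1) = 6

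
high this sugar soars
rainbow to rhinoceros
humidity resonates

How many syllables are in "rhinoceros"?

4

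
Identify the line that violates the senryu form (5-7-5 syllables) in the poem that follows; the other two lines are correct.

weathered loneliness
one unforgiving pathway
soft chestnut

Line 1: weathered(2) + loneliness(3) = 5 ✓
Line 2: one(1) + unforgiving(4) + pathway(2) = 7 ✓
Line 3: soft(1) + chestnut(2) = 3 (expected 5)

Line 3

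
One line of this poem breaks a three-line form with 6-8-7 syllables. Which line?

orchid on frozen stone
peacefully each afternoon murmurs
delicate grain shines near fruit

Line 2

Line 1: orchid(2) + on(1) + frozen(2) + stone(1) = 6 ✓
Line 2: peacefully(3) + each(1) + afternoon(3) + murmurs(2) = 9 (expected 8)
Line 3: delicate(3) + grain(1) + shines(1) + near(1) + fruit(1) = 7 ✓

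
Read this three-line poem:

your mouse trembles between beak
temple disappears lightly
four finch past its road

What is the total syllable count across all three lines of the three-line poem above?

Line 1: your(1) + mouse(1) + trembles(2) + between(2) + beak(1) = 7
Line 2: temple(2) + disappears(3) + lightly(2) = 7
Line 3: four(1) + finch(1) + past(1) + its(1) + road(1) = 5
Total: 7 + 7 + 5 = 19

19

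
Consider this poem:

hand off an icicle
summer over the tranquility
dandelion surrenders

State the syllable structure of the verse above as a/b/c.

6/9/7

Line 1: "hand off an icicle": 1+1+1+3 = 6
Line 2: "summer over the tranquility": 2+2+1+4 = 9
Line 3: "dandelion surrenders": 4+3 = 7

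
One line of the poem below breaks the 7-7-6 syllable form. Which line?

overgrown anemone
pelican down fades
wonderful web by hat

Line 1: overgrown(3) + anemone(4) = 7 ✓
Line 2: pelican(3) + down(1) + fades(1) = 5 (expected 7)
Line 3: wonderful(3) + web(1) + by(1) + hat(1) = 6 ✓

The second line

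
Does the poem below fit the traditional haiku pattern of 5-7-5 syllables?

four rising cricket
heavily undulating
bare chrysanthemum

Yes

Line 1: four (1), rising (2), cricket (2) → 5 ✓
Line 2: heavily (3), undulating (4) → 7 ✓
Line 3: bare (1), chrysanthemum (4) → 5 ✓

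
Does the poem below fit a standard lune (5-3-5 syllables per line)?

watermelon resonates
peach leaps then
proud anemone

Line 1: "watermelon resonates": 4+3 = 7 (expected 5)
Line 2: "peach leaps then": 1+1+1 = 3 ✓
Line 3: "proud anemone": 1+4 = 5 ✓

No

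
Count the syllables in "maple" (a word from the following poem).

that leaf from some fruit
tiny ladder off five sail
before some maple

"maple" has 2 syllables.

2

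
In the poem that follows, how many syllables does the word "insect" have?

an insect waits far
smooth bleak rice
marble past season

2

"insect" has 2 syllables.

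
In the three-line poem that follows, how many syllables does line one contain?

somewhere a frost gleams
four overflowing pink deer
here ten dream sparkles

Line one: "somewhere a frost gleams": 2+1+1+1 = 5

5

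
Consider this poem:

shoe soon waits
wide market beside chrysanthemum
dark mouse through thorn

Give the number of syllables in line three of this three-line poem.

Line three: "dark mouse through thorn": 1+1+1+1 = 4

4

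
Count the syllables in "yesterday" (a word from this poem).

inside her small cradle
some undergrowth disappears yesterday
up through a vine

3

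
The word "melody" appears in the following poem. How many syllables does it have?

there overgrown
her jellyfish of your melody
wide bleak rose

"melody" has 3 syllables.

3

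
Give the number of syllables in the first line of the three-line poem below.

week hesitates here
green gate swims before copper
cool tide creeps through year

The first line: week (1), hesitates (3), here (1) → 5

5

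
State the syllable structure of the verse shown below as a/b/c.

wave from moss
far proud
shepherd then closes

Line 1: wave(1) + from(1) + moss(1) = 3
Line 2: far(1) + proud(1) = 2
Line 3: shepherd(2) + then(1) + closes(2) = 5

3/2/5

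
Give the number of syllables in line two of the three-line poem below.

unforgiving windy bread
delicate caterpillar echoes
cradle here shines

9

Line two: delicate (3), caterpillar (4), echoes (2) → 9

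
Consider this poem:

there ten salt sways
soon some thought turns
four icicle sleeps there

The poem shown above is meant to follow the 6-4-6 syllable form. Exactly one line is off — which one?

Line 1

Line 1: there(1) + ten(1) + salt(1) + sways(1) = 4 (expected 6)
Line 2: soon(1) + some(1) + thought(1) + turns(1) = 4 ✓
Line 3: four(1) + icicle(3) + sleeps(1) + there(1) = 6 ✓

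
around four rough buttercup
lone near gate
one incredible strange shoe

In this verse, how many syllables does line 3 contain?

Line 3: one (1), incredible (4), strange (1), shoe (1) → 7

7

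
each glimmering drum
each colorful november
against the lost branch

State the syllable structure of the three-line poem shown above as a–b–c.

5–7–5

Line 1: "each glimmering drum": 1+3+1 = 5
Line 2: "each colorful november": 1+3+3 = 7
Line 3: "against the lost branch": 2+1+1+1 = 5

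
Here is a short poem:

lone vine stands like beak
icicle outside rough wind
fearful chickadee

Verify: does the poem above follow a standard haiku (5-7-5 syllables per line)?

Yes

Line 1: lone (1), vine (1), stands (1), like (1), beak (1) → 5 ✓
Line 2: icicle (3), outside (2), rough (1), wind (1) → 7 ✓
Line 3: fearful (2), chickadee (3) → 5 ✓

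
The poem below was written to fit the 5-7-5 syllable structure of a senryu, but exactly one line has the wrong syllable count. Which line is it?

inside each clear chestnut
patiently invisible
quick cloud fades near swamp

Line 1

Line 1: "inside each clear chestnut": 2+1+1+2 = 6 (expected 5)
Line 2: "patiently invisible": 3+4 = 7 ✓
Line 3: "quick cloud fades near swamp": 1+1+1+1+1 = 5 ✓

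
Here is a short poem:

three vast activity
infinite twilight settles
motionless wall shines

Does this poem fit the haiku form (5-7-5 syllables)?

No

Line 1: "three vast activity": 1+1+4 = 6 (expected 5)
Line 2: "infinite twilight settles": 3+2+2 = 7 ✓
Line 3: "motionless wall shines": 3+1+1 = 5 ✓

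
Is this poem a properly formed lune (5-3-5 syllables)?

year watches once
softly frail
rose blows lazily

No

Line 1: "year watches once": 1+2+1 = 4 (expected 5)
Line 2: "softly frail": 2+1 = 3 ✓
Line 3: "rose blows lazily": 1+1+3 = 5 ✓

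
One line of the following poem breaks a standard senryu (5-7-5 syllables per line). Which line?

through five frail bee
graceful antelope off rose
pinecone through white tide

Line 1: through (1), five (1), frail (1), bee (1) → 4 (expected 5)
Line 2: graceful (2), antelope (3), off (1), rose (1) → 7 ✓
Line 3: pinecone (2), through (1), white (1), tide (1) → 5 ✓

Line 1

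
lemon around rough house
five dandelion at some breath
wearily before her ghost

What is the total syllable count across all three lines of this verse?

Line 1: lemon(2) + around(2) + rough(1) + house(1) = 6
Line 2: five(1) + dandelion(4) + at(1) + some(1) + breath(1) = 8
Line 3: wearily(3) + before(2) + her(1) + ghost(1) = 7
Total: 6 + 8 + 7 = 21

21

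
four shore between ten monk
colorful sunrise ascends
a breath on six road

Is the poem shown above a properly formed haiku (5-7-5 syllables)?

No

Line 1: "four shore between ten monk": 1+1+2+1+1 = 6 (expected 5)
Line 2: "colorful sunrise ascends": 3+2+2 = 7 ✓
Line 3: "a breath on six road": 1+1+1+1+1 = 5 ✓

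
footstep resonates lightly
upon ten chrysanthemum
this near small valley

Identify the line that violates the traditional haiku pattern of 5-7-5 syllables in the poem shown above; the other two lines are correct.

The first line

Line 1: footstep(2) + resonates(3) + lightly(2) = 7 (expected 5)
Line 2: upon(2) + ten(1) + chrysanthemum(4) = 7 ✓
Line 3: this(1) + near(1) + small(1) + valley(2) = 5 ✓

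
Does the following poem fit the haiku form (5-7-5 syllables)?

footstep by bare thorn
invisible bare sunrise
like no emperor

Line 1: footstep(2) + by(1) + bare(1) + thorn(1) = 5 ✓
Line 2: invisible(4) + bare(1) + sunrise(2) = 7 ✓
Line 3: like(1) + no(1) + emperor(3) = 5 ✓

Yes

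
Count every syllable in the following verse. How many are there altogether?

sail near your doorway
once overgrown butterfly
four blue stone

15

Line 1: "sail near your doorway": 1+1+1+2 = 5
Line 2: "once overgrown butterfly": 1+3+3 = 7
Line 3: "four blue stone": 1+1+1 = 3
Total: 5 + 7 + 3 = 15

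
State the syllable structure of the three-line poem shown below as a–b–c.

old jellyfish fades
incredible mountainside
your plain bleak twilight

Line 1: "old jellyfish fades": 1+3+1 = 5
Line 2: "incredible mountainside": 4+3 = 7
Line 3: "your plain bleak twilight": 1+1+1+2 = 5

5–7–5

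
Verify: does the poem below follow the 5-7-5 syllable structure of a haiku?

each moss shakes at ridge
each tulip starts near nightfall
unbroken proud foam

Line 1: "each moss shakes at ridge": 1+1+1+1+1 = 5 ✓
Line 2: "each tulip starts near nightfall": 1+2+1+1+2 = 7 ✓
Line 3: "unbroken proud foam": 3+1+1 = 5 ✓

Yes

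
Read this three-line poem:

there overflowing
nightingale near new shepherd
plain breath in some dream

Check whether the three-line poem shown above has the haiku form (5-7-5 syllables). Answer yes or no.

Yes

Line 1: there (1), overflowing (4) → 5 ✓
Line 2: nightingale (3), near (1), new (1), shepherd (2) → 7 ✓
Line 3: plain (1), breath (1), in (1), some (1), dream (1) → 5 ✓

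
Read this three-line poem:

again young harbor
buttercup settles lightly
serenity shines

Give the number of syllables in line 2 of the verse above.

7

Line 2: buttercup(3) + settles(2) + lightly(2) = 7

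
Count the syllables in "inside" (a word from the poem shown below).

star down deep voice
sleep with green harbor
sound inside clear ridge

2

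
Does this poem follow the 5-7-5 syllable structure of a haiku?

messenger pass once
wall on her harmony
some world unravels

Line 1: messenger(3) + pass(1) + once(1) = 5 ✓
Line 2: wall(1) + on(1) + her(1) + harmony(3) = 6 (expected 7)
Line 3: some(1) + world(1) + unravels(3) = 5 ✓

No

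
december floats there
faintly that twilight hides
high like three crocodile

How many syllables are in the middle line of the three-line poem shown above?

The middle line: faintly(2) + that(1) + twilight(2) + hides(1) = 6

6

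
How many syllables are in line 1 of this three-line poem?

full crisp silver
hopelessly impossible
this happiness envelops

4

Line 1: full(1) + crisp(1) + silver(2) = 4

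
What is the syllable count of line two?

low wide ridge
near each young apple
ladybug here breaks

5

Line two: "near each young apple": 1+1+1+2 = 5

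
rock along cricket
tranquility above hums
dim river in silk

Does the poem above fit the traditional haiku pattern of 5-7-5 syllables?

Yes

Line 1: rock (1), along (2), cricket (2) → 5 ✓
Line 2: tranquility (4), above (2), hums (1) → 7 ✓
Line 3: dim (1), river (2), in (1), silk (1) → 5 ✓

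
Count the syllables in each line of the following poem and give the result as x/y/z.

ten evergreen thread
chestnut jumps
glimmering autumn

Line 1: ten(1) + evergreen(3) + thread(1) = 5
Line 2: chestnut(2) + jumps(1) = 3
Line 3: glimmering(3) + autumn(2) = 5

5/3/5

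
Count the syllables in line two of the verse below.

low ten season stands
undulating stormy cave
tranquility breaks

Line two: undulating (4), stormy (2), cave (1) → 7

7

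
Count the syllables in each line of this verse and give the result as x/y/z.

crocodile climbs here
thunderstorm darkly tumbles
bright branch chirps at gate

Line 1: "crocodile climbs here": 3+1+1 = 5
Line 2: "thunderstorm darkly tumbles": 3+2+2 = 7
Line 3: "bright branch chirps at gate": 1+1+1+1+1 = 5

5/7/5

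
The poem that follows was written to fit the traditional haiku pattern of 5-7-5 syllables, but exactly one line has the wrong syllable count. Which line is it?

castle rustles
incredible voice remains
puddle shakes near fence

The first line

Line 1: castle (2), rustles (2) → 4 (expected 5)
Line 2: incredible (4), voice (1), remains (2) → 7 ✓
Line 3: puddle (2), shakes (1), near (1), fence (1) → 5 ✓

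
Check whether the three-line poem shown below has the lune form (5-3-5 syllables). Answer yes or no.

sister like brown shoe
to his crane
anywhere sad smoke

Yes

Line 1: sister(2) + like(1) + brown(1) + shoe(1) = 5 ✓
Line 2: to(1) + his(1) + crane(1) = 3 ✓
Line 3: anywhere(3) + sad(1) + smoke(1) = 5 ✓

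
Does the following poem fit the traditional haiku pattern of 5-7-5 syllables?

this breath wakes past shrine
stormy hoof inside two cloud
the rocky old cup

Yes

Line 1: this (1), breath (1), wakes (1), past (1), shrine (1) → 5 ✓
Line 2: stormy (2), hoof (1), inside (2), two (1), cloud (1) → 7 ✓
Line 3: the (1), rocky (2), old (1), cup (1) → 5 ✓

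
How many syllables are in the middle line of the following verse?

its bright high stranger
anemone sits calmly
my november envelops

The middle line: anemone(4) + sits(1) + calmly(2) = 7

7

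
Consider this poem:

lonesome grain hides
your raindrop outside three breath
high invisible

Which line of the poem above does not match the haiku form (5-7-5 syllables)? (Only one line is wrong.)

Line 1: lonesome(2) + grain(1) + hides(1) = 4 (expected 5)
Line 2: your(1) + raindrop(2) + outside(2) + three(1) + breath(1) = 7 ✓
Line 3: high(1) + invisible(4) = 5 ✓

Line 1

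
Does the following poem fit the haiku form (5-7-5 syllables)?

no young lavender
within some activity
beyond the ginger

Yes

Line 1: "no young lavender": 1+1+3 = 5 ✓
Line 2: "within some activity": 2+1+4 = 7 ✓
Line 3: "beyond the ginger": 2+1+2 = 5 ✓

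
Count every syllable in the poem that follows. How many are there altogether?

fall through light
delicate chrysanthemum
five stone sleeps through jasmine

Line 1: "fall through light": 1+1+1 = 3
Line 2: "delicate chrysanthemum": 3+4 = 7
Line 3: "five stone sleeps through jasmine": 1+1+1+1+2 = 6
Total: 3 + 7 + 6 = 16

16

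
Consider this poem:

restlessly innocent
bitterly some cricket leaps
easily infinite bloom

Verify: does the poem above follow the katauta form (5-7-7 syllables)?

Line 1: restlessly(3) + innocent(3) = 6 (expected 5)
Line 2: bitterly(3) + some(1) + cricket(2) + leaps(1) = 7 ✓
Line 3: easily(3) + infinite(3) + bloom(1) = 7 ✓

No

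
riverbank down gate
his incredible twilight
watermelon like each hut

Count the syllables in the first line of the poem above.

The first line: riverbank (3), down (1), gate (1) → 5

5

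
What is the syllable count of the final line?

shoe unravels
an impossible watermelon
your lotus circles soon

6

The final line: your (1), lotus (2), circles (2), soon (1) → 6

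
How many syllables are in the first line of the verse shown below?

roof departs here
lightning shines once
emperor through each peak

The first line: "roof departs here": 1+2+1 = 4

4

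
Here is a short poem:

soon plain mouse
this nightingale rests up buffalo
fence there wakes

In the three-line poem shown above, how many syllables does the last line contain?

The last line: "fence there wakes": 1+1+1 = 3

3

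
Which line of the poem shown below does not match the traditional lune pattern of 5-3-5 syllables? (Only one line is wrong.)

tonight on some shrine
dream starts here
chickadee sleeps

Line 1: "tonight on some shrine": 2+1+1+1 = 5 ✓
Line 2: "dream starts here": 1+1+1 = 3 ✓
Line 3: "chickadee sleeps": 3+1 = 4 (expected 5)

Line 3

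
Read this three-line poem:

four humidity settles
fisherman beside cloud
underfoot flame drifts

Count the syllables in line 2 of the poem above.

6

Line 2: fisherman(3) + beside(2) + cloud(1) = 6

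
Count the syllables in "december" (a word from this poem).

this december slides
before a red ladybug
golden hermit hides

3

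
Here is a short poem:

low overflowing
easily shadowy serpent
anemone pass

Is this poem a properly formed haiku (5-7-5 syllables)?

Line 1: "low overflowing": 1+4 = 5 ✓
Line 2: "easily shadowy serpent": 3+3+2 = 8 (expected 7)
Line 3: "anemone pass": 4+1 = 5 ✓

No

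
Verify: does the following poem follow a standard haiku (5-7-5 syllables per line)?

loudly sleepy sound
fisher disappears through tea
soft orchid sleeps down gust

Line 1: loudly(2) + sleepy(2) + sound(1) = 5 ✓
Line 2: fisher(2) + disappears(3) + through(1) + tea(1) = 7 ✓
Line 3: soft(1) + orchid(2) + sleeps(1) + down(1) + gust(1) = 6 (expected 5)

No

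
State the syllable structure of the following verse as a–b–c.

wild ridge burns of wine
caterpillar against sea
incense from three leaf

Line 1: wild (1), ridge (1), burns (1), of (1), wine (1) → 5
Line 2: caterpillar (4), against (2), sea (1) → 7
Line 3: incense (2), from (1), three (1), leaf (1) → 5

5–7–5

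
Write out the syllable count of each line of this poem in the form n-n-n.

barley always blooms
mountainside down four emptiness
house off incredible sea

Line 1: "barley always blooms": 2+2+1 = 5
Line 2: "mountainside down four emptiness": 3+1+1+3 = 8
Line 3: "house off incredible sea": 1+1+4+1 = 7

5-8-7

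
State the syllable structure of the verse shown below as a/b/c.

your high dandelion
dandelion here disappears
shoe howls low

Line 1: your(1) + high(1) + dandelion(4) = 6
Line 2: dandelion(4) + here(1) + disappears(3) = 8
Line 3: shoe(1) + howls(1) + low(1) = 3

6/8/3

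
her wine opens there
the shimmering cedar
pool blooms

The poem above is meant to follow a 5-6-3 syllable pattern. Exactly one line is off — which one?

Line 3

Line 1: "her wine opens there": 1+1+2+1 = 5 ✓
Line 2: "the shimmering cedar": 1+3+2 = 6 ✓
Line 3: "pool blooms": 1+1 = 2 (expected 3)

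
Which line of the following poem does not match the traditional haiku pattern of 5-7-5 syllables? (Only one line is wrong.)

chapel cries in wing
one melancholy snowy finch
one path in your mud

Line 1: "chapel cries in wing": 2+1+1+1 = 5 ✓
Line 2: "one melancholy snowy finch": 1+4+2+1 = 8 (expected 7)
Line 3: "one path in your mud": 1+1+1+1+1 = 5 ✓

The second line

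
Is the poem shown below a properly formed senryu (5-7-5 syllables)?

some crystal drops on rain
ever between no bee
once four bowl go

Line 1: some (1), crystal (2), drops (1), on (1), rain (1) → 6 (expected 5)
Line 2: ever (2), between (2), no (1), bee (1) → 6 (expected 7)
Line 3: once (1), four (1), bowl (1), go (1) → 4 (expected 5)

No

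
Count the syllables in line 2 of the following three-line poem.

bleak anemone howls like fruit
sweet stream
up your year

2

Line 2: sweet(1) + stream(1) = 2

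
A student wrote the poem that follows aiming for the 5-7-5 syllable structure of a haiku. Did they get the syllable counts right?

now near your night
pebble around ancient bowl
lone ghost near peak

No

Line 1: now (1), near (1), your (1), night (1) → 4 (expected 5)
Line 2: pebble (2), around (2), ancient (2), bowl (1) → 7 ✓
Line 3: lone (1), ghost (1), near (1), peak (1) → 4 (expected 5)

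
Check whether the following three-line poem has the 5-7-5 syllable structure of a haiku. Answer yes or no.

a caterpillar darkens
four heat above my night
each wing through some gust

Line 1: a (1), caterpillar (4), darkens (2) → 7 (expected 5)
Line 2: four (1), heat (1), above (2), my (1), night (1) → 6 (expected 7)
Line 3: each (1), wing (1), through (1), some (1), gust (1) → 5 ✓

No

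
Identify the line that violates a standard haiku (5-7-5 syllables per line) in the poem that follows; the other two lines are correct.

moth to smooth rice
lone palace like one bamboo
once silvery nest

Line 1

Line 1: "moth to smooth rice": 1+1+1+1 = 4 (expected 5)
Line 2: "lone palace like one bamboo": 1+2+1+1+2 = 7 ✓
Line 3: "once silvery nest": 1+3+1 = 5 ✓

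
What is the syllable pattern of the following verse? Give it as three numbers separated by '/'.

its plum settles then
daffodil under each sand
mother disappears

5/7/5

Line 1: its(1) + plum(1) + settles(2) + then(1) = 5
Line 2: daffodil(3) + under(2) + each(1) + sand(1) = 7
Line 3: mother(2) + disappears(3) = 5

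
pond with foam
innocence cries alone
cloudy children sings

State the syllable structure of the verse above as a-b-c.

3-6-5

Line 1: pond (1), with (1), foam (1) → 3
Line 2: innocence (3), cries (1), alone (2) → 6
Line 3: cloudy (2), children (2), sings (1) → 5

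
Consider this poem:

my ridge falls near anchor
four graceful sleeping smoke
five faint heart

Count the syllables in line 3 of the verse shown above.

Line 3: five(1) + faint(1) + heart(1) = 3

3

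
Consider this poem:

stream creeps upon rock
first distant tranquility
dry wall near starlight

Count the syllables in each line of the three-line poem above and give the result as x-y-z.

Line 1: stream (1), creeps (1), upon (2), rock (1) → 5
Line 2: first (1), distant (2), tranquility (4) → 7
Line 3: dry (1), wall (1), near (1), starlight (2) → 5

5-7-5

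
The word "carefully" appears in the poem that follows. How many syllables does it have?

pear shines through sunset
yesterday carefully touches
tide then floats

3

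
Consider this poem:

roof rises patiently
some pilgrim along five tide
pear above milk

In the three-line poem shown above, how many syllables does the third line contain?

4

The third line: "pear above milk": 1+2+1 = 4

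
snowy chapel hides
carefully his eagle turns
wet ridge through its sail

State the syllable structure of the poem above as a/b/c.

5/7/5

Line 1: snowy (2), chapel (2), hides (1) → 5
Line 2: carefully (3), his (1), eagle (2), turns (1) → 7
Line 3: wet (1), ridge (1), through (1), its (1), sail (1) → 5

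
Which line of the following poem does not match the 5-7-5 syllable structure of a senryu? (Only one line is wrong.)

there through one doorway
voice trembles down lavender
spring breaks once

Line 3

Line 1: "there through one doorway": 1+1+1+2 = 5 ✓
Line 2: "voice trembles down lavender": 1+2+1+3 = 7 ✓
Line 3: "spring breaks once": 1+1+1 = 3 (expected 5)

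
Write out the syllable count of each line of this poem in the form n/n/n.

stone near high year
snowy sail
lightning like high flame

4/3/5

Line 1: stone(1) + near(1) + high(1) + year(1) = 4
Line 2: snowy(2) + sail(1) = 3
Line 3: lightning(2) + like(1) + high(1) + flame(1) = 5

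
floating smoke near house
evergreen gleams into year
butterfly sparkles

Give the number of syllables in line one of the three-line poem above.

Line one: floating (2), smoke (1), near (1), house (1) → 5

5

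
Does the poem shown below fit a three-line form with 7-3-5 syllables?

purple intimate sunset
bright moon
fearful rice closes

No

Line 1: purple (2), intimate (3), sunset (2) → 7 ✓
Line 2: bright (1), moon (1) → 2 (expected 3)
Line 3: fearful (2), rice (1), closes (2) → 5 ✓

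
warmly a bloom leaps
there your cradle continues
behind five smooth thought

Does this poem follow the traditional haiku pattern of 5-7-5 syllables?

Yes

Line 1: warmly (2), a (1), bloom (1), leaps (1) → 5 ✓
Line 2: there (1), your (1), cradle (2), continues (3) → 7 ✓
Line 3: behind (2), five (1), smooth (1), thought (1) → 5 ✓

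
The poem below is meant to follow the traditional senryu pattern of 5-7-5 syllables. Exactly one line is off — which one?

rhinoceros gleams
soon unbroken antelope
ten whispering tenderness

Line 1: rhinoceros (4), gleams (1) → 5 ✓
Line 2: soon (1), unbroken (3), antelope (3) → 7 ✓
Line 3: ten (1), whispering (3), tenderness (3) → 7 (expected 5)

The third line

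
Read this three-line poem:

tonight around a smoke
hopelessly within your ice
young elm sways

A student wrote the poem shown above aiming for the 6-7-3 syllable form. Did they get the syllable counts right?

Yes

Line 1: tonight (2), around (2), a (1), smoke (1) → 6 ✓
Line 2: hopelessly (3), within (2), your (1), ice (1) → 7 ✓
Line 3: young (1), elm (1), sways (1) → 3 ✓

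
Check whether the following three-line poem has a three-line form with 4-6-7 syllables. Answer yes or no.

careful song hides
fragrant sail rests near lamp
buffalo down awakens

Yes

Line 1: "careful song hides": 2+1+1 = 4 ✓
Line 2: "fragrant sail rests near lamp": 2+1+1+1+1 = 6 ✓
Line 3: "buffalo down awakens": 3+1+3 = 7 ✓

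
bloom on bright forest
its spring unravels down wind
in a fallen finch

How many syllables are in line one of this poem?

Line one: bloom (1), on (1), bright (1), forest (2) → 5

5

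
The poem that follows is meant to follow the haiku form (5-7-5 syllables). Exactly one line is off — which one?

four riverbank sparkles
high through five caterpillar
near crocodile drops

Line 1

Line 1: four (1), riverbank (3), sparkles (2) → 6 (expected 5)
Line 2: high (1), through (1), five (1), caterpillar (4) → 7 ✓
Line 3: near (1), crocodile (3), drops (1) → 5 ✓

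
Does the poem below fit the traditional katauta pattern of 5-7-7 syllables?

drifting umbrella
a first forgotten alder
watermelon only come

Yes

Line 1: drifting(2) + umbrella(3) = 5 ✓
Line 2: a(1) + first(1) + forgotten(3) + alder(2) = 7 ✓
Line 3: watermelon(4) + only(2) + come(1) = 7 ✓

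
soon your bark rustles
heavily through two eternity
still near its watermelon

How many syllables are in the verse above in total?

Line 1: "soon your bark rustles": 1+1+1+2 = 5
Line 2: "heavily through two eternity": 3+1+1+4 = 9
Line 3: "still near its watermelon": 1+1+1+4 = 7
Total: 5 + 9 + 7 = 21

21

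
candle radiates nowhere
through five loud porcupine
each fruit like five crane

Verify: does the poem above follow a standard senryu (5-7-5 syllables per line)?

No

Line 1: candle(2) + radiates(3) + nowhere(2) = 7 (expected 5)
Line 2: through(1) + five(1) + loud(1) + porcupine(3) = 6 (expected 7)
Line 3: each(1) + fruit(1) + like(1) + five(1) + crane(1) = 5 ✓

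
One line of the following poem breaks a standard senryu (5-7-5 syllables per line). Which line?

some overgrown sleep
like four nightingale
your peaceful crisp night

Line 1: "some overgrown sleep": 1+3+1 = 5 ✓
Line 2: "like four nightingale": 1+1+3 = 5 (expected 7)
Line 3: "your peaceful crisp night": 1+2+1+1 = 5 ✓

Line 2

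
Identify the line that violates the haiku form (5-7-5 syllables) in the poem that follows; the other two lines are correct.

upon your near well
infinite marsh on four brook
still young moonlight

Line 1: "upon your near well": 2+1+1+1 = 5 ✓
Line 2: "infinite marsh on four brook": 3+1+1+1+1 = 7 ✓
Line 3: "still young moonlight": 1+1+2 = 4 (expected 5)

The third line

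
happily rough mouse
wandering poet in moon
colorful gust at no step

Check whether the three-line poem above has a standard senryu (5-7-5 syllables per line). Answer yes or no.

No

Line 1: happily (3), rough (1), mouse (1) → 5 ✓
Line 2: wandering (3), poet (2), in (1), moon (1) → 7 ✓
Line 3: colorful (3), gust (1), at (1), no (1), step (1) → 7 (expected 5)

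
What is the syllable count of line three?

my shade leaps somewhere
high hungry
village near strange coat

Line three: village(2) + near(1) + strange(1) + coat(1) = 5

5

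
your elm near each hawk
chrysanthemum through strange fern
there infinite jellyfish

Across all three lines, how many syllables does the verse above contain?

Line 1: "your elm near each hawk": 1+1+1+1+1 = 5
Line 2: "chrysanthemum through strange fern": 4+1+1+1 = 7
Line 3: "there infinite jellyfish": 1+3+3 = 7
Total: 5 + 7 + 7 = 19

19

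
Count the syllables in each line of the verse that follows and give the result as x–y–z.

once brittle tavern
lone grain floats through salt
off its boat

5–5–3

Line 1: "once brittle tavern": 1+2+2 = 5
Line 2: "lone grain floats through salt": 1+1+1+1+1 = 5
Line 3: "off its boat": 1+1+1 = 3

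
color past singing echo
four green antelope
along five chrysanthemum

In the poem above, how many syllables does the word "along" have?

2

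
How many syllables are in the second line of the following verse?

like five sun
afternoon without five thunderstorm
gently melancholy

9

The second line: afternoon (3), without (2), five (1), thunderstorm (3) → 9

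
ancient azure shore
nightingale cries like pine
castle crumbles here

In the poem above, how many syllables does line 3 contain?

5

Line 3: castle (2), crumbles (2), here (1) → 5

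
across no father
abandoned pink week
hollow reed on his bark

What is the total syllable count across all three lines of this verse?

Line 1: across (2), no (1), father (2) → 5
Line 2: abandoned (3), pink (1), week (1) → 5
Line 3: hollow (2), reed (1), on (1), his (1), bark (1) → 6
Total: 5 + 5 + 6 = 16

16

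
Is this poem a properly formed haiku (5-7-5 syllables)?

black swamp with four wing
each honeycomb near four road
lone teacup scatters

Yes

Line 1: black(1) + swamp(1) + with(1) + four(1) + wing(1) = 5 ✓
Line 2: each(1) + honeycomb(3) + near(1) + four(1) + road(1) = 7 ✓
Line 3: lone(1) + teacup(2) + scatters(2) = 5 ✓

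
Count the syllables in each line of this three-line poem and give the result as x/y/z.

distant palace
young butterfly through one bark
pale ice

4/7/2

Line 1: "distant palace": 2+2 = 4
Line 2: "young butterfly through one bark": 1+3+1+1+1 = 7
Line 3: "pale ice": 1+1 = 2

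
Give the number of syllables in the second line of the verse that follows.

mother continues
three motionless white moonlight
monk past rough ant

The second line: three (1), motionless (3), white (1), moonlight (2) → 7

7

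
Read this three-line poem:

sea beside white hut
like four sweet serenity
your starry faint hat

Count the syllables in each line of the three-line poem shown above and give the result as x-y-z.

Line 1: sea(1) + beside(2) + white(1) + hut(1) = 5
Line 2: like(1) + four(1) + sweet(1) + serenity(4) = 7
Line 3: your(1) + starry(2) + faint(1) + hat(1) = 5

5-7-5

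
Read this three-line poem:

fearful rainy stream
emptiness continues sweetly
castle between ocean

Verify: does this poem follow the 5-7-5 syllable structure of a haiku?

No

Line 1: fearful(2) + rainy(2) + stream(1) = 5 ✓
Line 2: emptiness(3) + continues(3) + sweetly(2) = 8 (expected 7)
Line 3: castle(2) + between(2) + ocean(2) = 6 (expected 5)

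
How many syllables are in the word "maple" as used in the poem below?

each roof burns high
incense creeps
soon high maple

2

"maple" has 2 syllables.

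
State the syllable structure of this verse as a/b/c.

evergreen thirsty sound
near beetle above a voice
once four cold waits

6/7/4

Line 1: evergreen(3) + thirsty(2) + sound(1) = 6
Line 2: near(1) + beetle(2) + above(2) + a(1) + voice(1) = 7
Line 3: once(1) + four(1) + cold(1) + waits(1) = 4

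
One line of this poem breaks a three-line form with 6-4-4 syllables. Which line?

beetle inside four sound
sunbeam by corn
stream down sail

Line 3

Line 1: "beetle inside four sound": 2+2+1+1 = 6 ✓
Line 2: "sunbeam by corn": 2+1+1 = 4 ✓
Line 3: "stream down sail": 1+1+1 = 3 (expected 4)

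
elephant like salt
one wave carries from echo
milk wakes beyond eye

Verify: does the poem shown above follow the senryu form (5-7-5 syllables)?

Yes

Line 1: elephant(3) + like(1) + salt(1) = 5 ✓
Line 2: one(1) + wave(1) + carries(2) + from(1) + echo(2) = 7 ✓
Line 3: milk(1) + wakes(1) + beyond(2) + eye(1) = 5 ✓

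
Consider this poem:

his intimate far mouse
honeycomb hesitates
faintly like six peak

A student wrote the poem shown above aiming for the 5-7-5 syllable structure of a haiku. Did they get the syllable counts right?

No

Line 1: "his intimate far mouse": 1+3+1+1 = 6 (expected 5)
Line 2: "honeycomb hesitates": 3+3 = 6 (expected 7)
Line 3: "faintly like six peak": 2+1+1+1 = 5 ✓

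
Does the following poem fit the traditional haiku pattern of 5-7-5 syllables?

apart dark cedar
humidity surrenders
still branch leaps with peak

Line 1: apart (2), dark (1), cedar (2) → 5 ✓
Line 2: humidity (4), surrenders (3) → 7 ✓
Line 3: still (1), branch (1), leaps (1), with (1), peak (1) → 5 ✓

Yes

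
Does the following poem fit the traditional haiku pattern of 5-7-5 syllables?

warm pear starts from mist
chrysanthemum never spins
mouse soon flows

Line 1: warm (1), pear (1), starts (1), from (1), mist (1) → 5 ✓
Line 2: chrysanthemum (4), never (2), spins (1) → 7 ✓
Line 3: mouse (1), soon (1), flows (1) → 3 (expected 5)

No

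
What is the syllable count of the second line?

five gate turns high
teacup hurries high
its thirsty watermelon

The second line: teacup (2), hurries (2), high (1) → 5

5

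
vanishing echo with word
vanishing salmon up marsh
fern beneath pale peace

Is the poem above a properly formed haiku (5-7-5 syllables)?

No

Line 1: vanishing(3) + echo(2) + with(1) + word(1) = 7 (expected 5)
Line 2: vanishing(3) + salmon(2) + up(1) + marsh(1) = 7 ✓
Line 3: fern(1) + beneath(2) + pale(1) + peace(1) = 5 ✓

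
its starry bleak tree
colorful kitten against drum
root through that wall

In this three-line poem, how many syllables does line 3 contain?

4

Line 3: root (1), through (1), that (1), wall (1) → 4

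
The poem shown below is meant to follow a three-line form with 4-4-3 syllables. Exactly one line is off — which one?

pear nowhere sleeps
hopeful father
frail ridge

The third line

Line 1: pear(1) + nowhere(2) + sleeps(1) = 4 ✓
Line 2: hopeful(2) + father(2) = 4 ✓
Line 3: frail(1) + ridge(1) = 2 (expected 3)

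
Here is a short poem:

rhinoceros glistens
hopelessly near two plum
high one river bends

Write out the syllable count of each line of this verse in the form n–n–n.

Line 1: rhinoceros(4) + glistens(2) = 6
Line 2: hopelessly(3) + near(1) + two(1) + plum(1) = 6
Line 3: high(1) + one(1) + river(2) + bends(1) = 5

6–6–5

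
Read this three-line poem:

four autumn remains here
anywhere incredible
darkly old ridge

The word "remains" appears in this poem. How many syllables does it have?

2

"remains" has 2 syllables.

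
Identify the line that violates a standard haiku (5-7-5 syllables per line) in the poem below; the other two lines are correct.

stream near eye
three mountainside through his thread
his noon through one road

Line 1: "stream near eye": 1+1+1 = 3 (expected 5)
Line 2: "three mountainside through his thread": 1+3+1+1+1 = 7 ✓
Line 3: "his noon through one road": 1+1+1+1+1 = 5 ✓

The first line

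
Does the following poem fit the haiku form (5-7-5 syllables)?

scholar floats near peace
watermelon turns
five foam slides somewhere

Line 1: scholar (2), floats (1), near (1), peace (1) → 5 ✓
Line 2: watermelon (4), turns (1) → 5 (expected 7)
Line 3: five (1), foam (1), slides (1), somewhere (2) → 5 ✓

No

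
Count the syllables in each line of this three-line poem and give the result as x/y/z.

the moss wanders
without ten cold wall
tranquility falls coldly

4/5/7

Line 1: the (1), moss (1), wanders (2) → 4
Line 2: without (2), ten (1), cold (1), wall (1) → 5
Line 3: tranquility (4), falls (1), coldly (2) → 7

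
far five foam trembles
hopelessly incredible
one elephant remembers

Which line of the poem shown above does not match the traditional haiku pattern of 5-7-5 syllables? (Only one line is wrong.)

Line 1: "far five foam trembles": 1+1+1+2 = 5 ✓
Line 2: "hopelessly incredible": 3+4 = 7 ✓
Line 3: "one elephant remembers": 1+3+3 = 7 (expected 5)

The third line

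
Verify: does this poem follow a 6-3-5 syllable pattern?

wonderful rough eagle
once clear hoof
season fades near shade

Line 1: "wonderful rough eagle": 3+1+2 = 6 ✓
Line 2: "once clear hoof": 1+1+1 = 3 ✓
Line 3: "season fades near shade": 2+1+1+1 = 5 ✓

Yes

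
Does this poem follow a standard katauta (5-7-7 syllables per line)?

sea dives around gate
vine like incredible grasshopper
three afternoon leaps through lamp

No

Line 1: sea(1) + dives(1) + around(2) + gate(1) = 5 ✓
Line 2: vine(1) + like(1) + incredible(4) + grasshopper(3) = 9 (expected 7)
Line 3: three(1) + afternoon(3) + leaps(1) + through(1) + lamp(1) = 7 ✓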